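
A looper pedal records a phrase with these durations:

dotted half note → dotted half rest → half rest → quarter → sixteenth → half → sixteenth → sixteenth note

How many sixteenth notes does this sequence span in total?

In sixteenth notes: dotted half note = 12; dotted half rest = 12; half rest = 8; quarter = 4; sixteenth = 1; half = 8; sixteenth = 1; sixteenth note = 1.
Sum: 12 + 12 + 8 + 4 + 1 + 8 + 1 + 1 = 47 sixteenth notes.

47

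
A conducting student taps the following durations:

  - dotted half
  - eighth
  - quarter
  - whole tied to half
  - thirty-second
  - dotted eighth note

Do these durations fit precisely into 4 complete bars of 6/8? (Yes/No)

No

One bar of 6/8 = 24 thirty-second notes, so 4 bars = 96.
Working in thirty-second notes: dotted half = 24; eighth = 4; quarter = 8; whole tied to half (whole + half) = 48; thirty-second = 1; dotted eighth note = 6.
Sum: 24 + 4 + 8 + 48 + 1 + 6 = 91.
91 falls short of 96, so the answer is No.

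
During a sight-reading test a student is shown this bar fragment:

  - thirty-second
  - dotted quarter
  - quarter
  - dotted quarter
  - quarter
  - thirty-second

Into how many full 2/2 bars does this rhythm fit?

1

One bar of 2/2 = 32 thirty-second notes.
Express everything in thirty-second notes: thirty-second = 1; dotted quarter = 12; quarter = 8; dotted quarter = 12; quarter = 8; thirty-second = 1.
Adding: 1 + 12 + 8 + 12 + 8 + 1 = 42.
42 ÷ 32 = 1 complete bar with 10 left over.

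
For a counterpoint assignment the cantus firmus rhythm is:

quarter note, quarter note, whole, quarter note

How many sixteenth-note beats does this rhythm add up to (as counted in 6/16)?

One sixteenth-note beat = 2 thirty-second notes.
In thirty-second notes: quarter note = 8; quarter note = 8; whole = 32; quarter note = 8.
Sum: 8 + 8 + 32 + 8 = 56.
56 ÷ 2 = 28 beats.

28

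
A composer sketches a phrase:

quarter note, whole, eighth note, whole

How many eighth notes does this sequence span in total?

19

Express everything in eighth notes: quarter note = 2; whole = 8; eighth note = 1; whole = 8.
Altogether 2 + 8 + 1 + 8 = 19 eighth notes.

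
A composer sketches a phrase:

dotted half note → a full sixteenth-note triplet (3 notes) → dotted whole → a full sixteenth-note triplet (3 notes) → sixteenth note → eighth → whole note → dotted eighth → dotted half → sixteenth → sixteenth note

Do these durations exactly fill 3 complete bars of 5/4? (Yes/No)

One bar of 5/4 = 20 sixteenth notes, so 3 bars = 60.
In sixteenth notes: dotted half note = 12; a full sixteenth-note triplet (3 notes) (three triplet sixteenths span one eighth) = 2; dotted whole = 24; a full sixteenth-note triplet (3 notes) (three triplet sixteenths span one eighth) = 2; sixteenth note = 1; eighth = 2; whole note = 16; dotted eighth = 3; dotted half = 12; sixteenth = 1; sixteenth note = 1.
Adding: 12 + 2 + 24 + 2 + 1 + 2 + 16 + 3 + 12 + 1 + 1 = 76.
76 exceeds 60, so the answer is No.

No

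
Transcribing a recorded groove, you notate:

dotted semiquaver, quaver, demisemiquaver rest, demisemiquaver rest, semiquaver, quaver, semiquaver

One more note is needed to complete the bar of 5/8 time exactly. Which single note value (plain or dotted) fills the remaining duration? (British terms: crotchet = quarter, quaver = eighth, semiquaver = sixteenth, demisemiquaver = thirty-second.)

The bar of 5/8 = 20 thirty-second notes.
Working in thirty-second notes: dotted semiquaver = 3; quaver = 4; demisemiquaver rest = 1; demisemiquaver rest = 1; semiquaver = 2; quaver = 4; semiquaver = 2.
Sum: 3 + 4 + 1 + 1 + 2 + 4 + 2 = 17.
Remaining: 20 − 17 = 3 thirty-second notes, which is a dotted sixteenth note.

dotted sixteenth note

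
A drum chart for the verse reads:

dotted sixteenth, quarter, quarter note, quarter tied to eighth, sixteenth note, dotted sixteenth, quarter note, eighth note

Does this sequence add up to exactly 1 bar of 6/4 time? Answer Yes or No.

Yes

One bar of 6/4 = 48 thirty-second notes.
In thirty-second notes: dotted sixteenth = 3; quarter = 8; quarter note = 8; quarter tied to eighth (quarter + eighth) = 12; sixteenth note = 2; dotted sixteenth = 3; quarter note = 8; eighth note = 4.
Adding: 3 + 8 + 8 + 12 + 2 + 3 + 8 + 4 = 48.
48 equals 48, so the answer is Yes.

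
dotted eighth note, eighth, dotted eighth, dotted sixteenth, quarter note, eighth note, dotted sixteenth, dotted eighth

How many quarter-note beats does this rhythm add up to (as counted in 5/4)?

One quarter-note beat = 8 thirty-second notes.
Convert each value to thirty-second notes: dotted eighth note = 6; eighth = 4; dotted eighth = 6; dotted sixteenth = 3; quarter note = 8; eighth note = 4; dotted sixteenth = 3; dotted eighth = 6.
Altogether 6 + 4 + 6 + 3 + 8 + 4 + 3 + 6 = 40.
40 ÷ 8 = 5 beats.

5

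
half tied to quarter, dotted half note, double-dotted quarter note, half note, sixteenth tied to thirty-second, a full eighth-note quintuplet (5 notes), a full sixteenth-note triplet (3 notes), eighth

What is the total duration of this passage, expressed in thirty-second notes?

105

Convert each value to thirty-second notes: half tied to quarter (half + quarter) = 24; dotted half note = 24; double-dotted quarter note = 14; half note = 16; sixteenth tied to thirty-second (sixteenth + thirty-second) = 3; a full eighth-note quintuplet (5 notes) (five quintuplet eighths span one half) = 16; a full sixteenth-note triplet (3 notes) (three triplet sixteenths span one eighth) = 4; eighth = 4.
Total: 24 + 24 + 14 + 16 + 3 + 16 + 4 + 4 = 105 thirty-second notes.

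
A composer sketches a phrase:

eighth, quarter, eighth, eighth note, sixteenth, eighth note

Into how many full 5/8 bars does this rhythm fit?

1

One bar of 5/8 = 10 sixteenth notes.
Each duration in sixteenth notes: eighth = 2; quarter = 4; eighth = 2; eighth note = 2; sixteenth = 1; eighth note = 2.
Total: 2 + 4 + 2 + 2 + 1 + 2 = 13.
13 ÷ 10 = 1 complete bar with 3 left over.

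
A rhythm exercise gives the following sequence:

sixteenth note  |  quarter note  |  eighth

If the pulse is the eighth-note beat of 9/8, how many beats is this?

One eighth-note beat = 2 sixteenth notes.
Express everything in sixteenth notes: sixteenth note = 1; quarter note = 4; eighth = 2.
Sum: 1 + 4 + 2 = 7.
7 ÷ 2 = 3.5 beats.

3.5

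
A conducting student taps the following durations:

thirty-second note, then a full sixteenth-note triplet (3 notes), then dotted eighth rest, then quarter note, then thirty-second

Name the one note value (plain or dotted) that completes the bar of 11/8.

The bar of 11/8 = 44 thirty-second notes.
Working in thirty-second notes: thirty-second note = 1; a full sixteenth-note triplet (3 notes) (three triplet sixteenths span one eighth) = 4; dotted eighth rest = 6; quarter note = 8; thirty-second = 1.
Altogether 1 + 4 + 6 + 8 + 1 = 20.
Remaining: 44 − 20 = 24 thirty-second notes, which is a dotted half note.

dotted half note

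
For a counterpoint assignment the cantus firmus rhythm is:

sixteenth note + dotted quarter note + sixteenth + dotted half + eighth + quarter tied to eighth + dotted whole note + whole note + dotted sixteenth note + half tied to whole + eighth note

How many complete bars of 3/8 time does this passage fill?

15

One bar of 3/8 = 12 thirty-second notes.
Each duration in thirty-second notes: sixteenth note = 2; dotted quarter note = 12; sixteenth = 2; dotted half = 24; eighth = 4; quarter tied to eighth (quarter + eighth) = 12; dotted whole note = 48; whole note = 32; dotted sixteenth note = 3; half tied to whole (half + whole) = 48; eighth note = 4.
Adding: 2 + 12 + 2 + 24 + 4 + 12 + 48 + 32 + 3 + 48 + 4 = 191.
191 ÷ 12 = 15 complete bars with 11 left over.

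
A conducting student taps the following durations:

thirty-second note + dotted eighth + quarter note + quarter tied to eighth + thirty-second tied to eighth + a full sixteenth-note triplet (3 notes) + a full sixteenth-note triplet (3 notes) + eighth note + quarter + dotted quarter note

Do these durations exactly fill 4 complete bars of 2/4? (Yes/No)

Yes

One bar of 2/4 = 16 thirty-second notes, so 4 bars = 64.
Each duration in thirty-second notes: thirty-second note = 1; dotted eighth = 6; quarter note = 8; quarter tied to eighth (quarter + eighth) = 12; thirty-second tied to eighth (thirty-second + eighth) = 5; a full sixteenth-note triplet (3 notes) (three triplet sixteenths span one eighth) = 4; a full sixteenth-note triplet (3 notes) (three triplet sixteenths span one eighth) = 4; eighth note = 4; quarter = 8; dotted quarter note = 12.
Adding: 1 + 6 + 8 + 12 + 5 + 4 + 4 + 4 + 8 + 12 = 64.
64 equals 64, so the answer is Yes.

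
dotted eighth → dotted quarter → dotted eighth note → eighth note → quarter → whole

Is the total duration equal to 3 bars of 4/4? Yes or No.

One bar of 4/4 = 16 sixteenth notes, so 3 bars = 48.
Working in sixteenth notes: dotted eighth = 3; dotted quarter = 6; dotted eighth note = 3; eighth note = 2; quarter = 4; whole = 16.
Sum: 3 + 6 + 3 + 2 + 4 + 16 = 34.
34 falls short of 48, so the answer is No.

No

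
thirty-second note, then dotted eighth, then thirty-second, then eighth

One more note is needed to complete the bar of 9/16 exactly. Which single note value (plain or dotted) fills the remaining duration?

dotted eighth note

The bar of 9/16 = 18 thirty-second notes.
Working in thirty-second notes: thirty-second note = 1; dotted eighth = 6; thirty-second = 1; eighth = 4.
Adding: 1 + 6 + 1 + 4 = 12.
Remaining: 18 − 12 = 6 thirty-second notes, which is a dotted eighth note.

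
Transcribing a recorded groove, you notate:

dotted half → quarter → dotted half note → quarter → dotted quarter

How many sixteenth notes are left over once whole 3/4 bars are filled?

2

One bar of 3/4 = 6 eighth notes.
Convert each value to eighth notes: dotted half = 6; quarter = 2; dotted half note = 6; quarter = 2; dotted quarter = 3.
Sum: 6 + 2 + 6 + 2 + 3 = 19.
19 ÷ 6 = 3 complete bars with 1 eighth note remaining = 2 sixteenth notes.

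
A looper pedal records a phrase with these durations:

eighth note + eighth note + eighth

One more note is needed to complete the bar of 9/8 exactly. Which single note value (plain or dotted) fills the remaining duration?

dotted half note

The bar of 9/8 = 9 eighth notes.
Working in eighth notes: eighth note = 1; eighth note = 1; eighth = 1.
Altogether 1 + 1 + 1 = 3.
Remaining: 9 − 3 = 6 eighth notes, which is a dotted half note.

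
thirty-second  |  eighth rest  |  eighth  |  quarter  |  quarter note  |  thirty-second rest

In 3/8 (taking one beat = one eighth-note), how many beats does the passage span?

One eighth-note beat = 4 thirty-second notes.
Each duration in thirty-second notes: thirty-second = 1; eighth rest = 4; eighth = 4; quarter = 8; quarter note = 8; thirty-second rest = 1.
Total: 1 + 4 + 4 + 8 + 8 + 1 = 26.
26 ÷ 4 = 6.5 beats.

6.5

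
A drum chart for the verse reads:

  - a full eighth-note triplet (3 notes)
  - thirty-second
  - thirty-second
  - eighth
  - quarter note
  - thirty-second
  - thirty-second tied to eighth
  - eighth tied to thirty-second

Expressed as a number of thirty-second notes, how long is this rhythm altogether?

33

Express everything in thirty-second notes: a full eighth-note triplet (3 notes) (three triplet eighths span one quarter) = 8; thirty-second = 1; thirty-second = 1; eighth = 4; quarter note = 8; thirty-second = 1; thirty-second tied to eighth (thirty-second + eighth) = 5; eighth tied to thirty-second (eighth + thirty-second) = 5.
Sum: 8 + 1 + 1 + 4 + 8 + 1 + 5 + 5 = 33 thirty-second notes.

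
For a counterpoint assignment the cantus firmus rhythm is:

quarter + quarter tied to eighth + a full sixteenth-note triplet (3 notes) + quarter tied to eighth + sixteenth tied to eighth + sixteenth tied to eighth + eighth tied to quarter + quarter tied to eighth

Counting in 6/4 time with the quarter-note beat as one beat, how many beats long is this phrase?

One quarter-note beat = 4 sixteenth notes.
Convert each value to sixteenth notes: quarter = 4; quarter tied to eighth (quarter + eighth) = 6; a full sixteenth-note triplet (3 notes) (three triplet sixteenths span one eighth) = 2; quarter tied to eighth (quarter + eighth) = 6; sixteenth tied to eighth (sixteenth + eighth) = 3; sixteenth tied to eighth (sixteenth + eighth) = 3; eighth tied to quarter (eighth + quarter) = 6; quarter tied to eighth (quarter + eighth) = 6.
Adding: 4 + 6 + 2 + 6 + 3 + 3 + 6 + 6 = 36.
36 ÷ 4 = 9 beats.

9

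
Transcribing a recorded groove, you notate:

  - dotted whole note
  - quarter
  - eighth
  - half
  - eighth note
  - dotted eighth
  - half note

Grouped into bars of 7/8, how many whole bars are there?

3

One bar of 7/8 = 14 sixteenth notes.
Express everything in sixteenth notes: dotted whole note = 24; quarter = 4; eighth = 2; half = 8; eighth note = 2; dotted eighth = 3; half note = 8.
Adding: 24 + 4 + 2 + 8 + 2 + 3 + 8 = 51.
51 ÷ 14 = 3 complete bars with 9 left over.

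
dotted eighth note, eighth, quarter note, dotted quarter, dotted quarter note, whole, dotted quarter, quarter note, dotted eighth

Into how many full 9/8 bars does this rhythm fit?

2

One bar of 9/8 = 18 sixteenth notes.
Working in sixteenth notes: dotted eighth note = 3; eighth = 2; quarter note = 4; dotted quarter = 6; dotted quarter note = 6; whole = 16; dotted quarter = 6; quarter note = 4; dotted eighth = 3.
Altogether 3 + 2 + 4 + 6 + 6 + 16 + 6 + 4 + 3 = 50.
50 ÷ 18 = 2 complete bars with 14 left over.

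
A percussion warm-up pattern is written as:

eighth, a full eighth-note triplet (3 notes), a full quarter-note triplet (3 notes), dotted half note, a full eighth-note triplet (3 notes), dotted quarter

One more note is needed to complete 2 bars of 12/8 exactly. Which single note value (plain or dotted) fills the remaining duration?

2 bars of 12/8 = 24 eighth notes.
Convert each value to eighth notes: eighth = 1; a full eighth-note triplet (3 notes) (three triplet eighths span one quarter) = 2; a full quarter-note triplet (3 notes) (three triplet quarters span one half) = 4; dotted half note = 6; a full eighth-note triplet (3 notes) (three triplet eighths span one quarter) = 2; dotted quarter = 3.
Adding: 1 + 2 + 4 + 6 + 2 + 3 = 18.
Remaining: 24 − 18 = 6 eighth notes, which is a dotted half note.

dotted half note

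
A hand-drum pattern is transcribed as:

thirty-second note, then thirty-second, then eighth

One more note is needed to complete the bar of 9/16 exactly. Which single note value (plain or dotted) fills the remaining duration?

dotted quarter note

The bar of 9/16 = 18 thirty-second notes.
In thirty-second notes: thirty-second note = 1; thirty-second = 1; eighth = 4.
Adding: 1 + 1 + 4 = 6.
Remaining: 18 − 6 = 12 thirty-second notes, which is a dotted quarter note.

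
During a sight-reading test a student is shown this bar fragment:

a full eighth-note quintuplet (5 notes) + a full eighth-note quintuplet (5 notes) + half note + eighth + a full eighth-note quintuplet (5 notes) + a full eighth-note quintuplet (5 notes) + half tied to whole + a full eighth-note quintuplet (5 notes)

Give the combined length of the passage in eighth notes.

Working in eighth notes: a full eighth-note quintuplet (5 notes) (five quintuplet eighths span one half) = 4; a full eighth-note quintuplet (5 notes) (five quintuplet eighths span one half) = 4; half note = 4; eighth = 1; a full eighth-note quintuplet (5 notes) (five quintuplet eighths span one half) = 4; a full eighth-note quintuplet (5 notes) (five quintuplet eighths span one half) = 4; half tied to whole (half + whole) = 12; a full eighth-note quintuplet (5 notes) (five quintuplet eighths span one half) = 4.
Adding: 4 + 4 + 4 + 1 + 4 + 4 + 12 + 4 = 37 eighth notes.

37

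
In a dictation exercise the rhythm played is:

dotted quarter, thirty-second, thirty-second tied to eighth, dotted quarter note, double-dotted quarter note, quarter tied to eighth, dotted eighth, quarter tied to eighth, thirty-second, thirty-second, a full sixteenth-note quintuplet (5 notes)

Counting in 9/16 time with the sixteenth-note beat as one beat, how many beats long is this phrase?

One sixteenth-note beat = 2 thirty-second notes.
Working in thirty-second notes: dotted quarter = 12; thirty-second = 1; thirty-second tied to eighth (thirty-second + eighth) = 5; dotted quarter note = 12; double-dotted quarter note = 14; quarter tied to eighth (quarter + eighth) = 12; dotted eighth = 6; quarter tied to eighth (quarter + eighth) = 12; thirty-second = 1; thirty-second = 1; a full sixteenth-note quintuplet (5 notes) (five quintuplet sixteenths span one quarter) = 8.
Altogether 12 + 1 + 5 + 12 + 14 + 12 + 6 + 12 + 1 + 1 + 8 = 84.
84 ÷ 2 = 42 beats.

42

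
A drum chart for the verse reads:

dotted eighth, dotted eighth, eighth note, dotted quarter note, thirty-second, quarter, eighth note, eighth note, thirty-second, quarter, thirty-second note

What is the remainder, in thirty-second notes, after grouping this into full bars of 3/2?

7

One bar of 3/2 = 48 thirty-second notes.
Each duration in thirty-second notes: dotted eighth = 6; dotted eighth = 6; eighth note = 4; dotted quarter note = 12; thirty-second = 1; quarter = 8; eighth note = 4; eighth note = 4; thirty-second = 1; quarter = 8; thirty-second note = 1.
Adding: 6 + 6 + 4 + 12 + 1 + 8 + 4 + 4 + 1 + 8 + 1 = 55.
55 ÷ 48 = 1 complete bar with 7 thirty-second notes remaining.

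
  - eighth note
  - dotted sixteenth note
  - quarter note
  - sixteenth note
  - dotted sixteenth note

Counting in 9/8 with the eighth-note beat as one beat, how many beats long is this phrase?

One eighth-note beat = 4 thirty-second notes.
Convert each value to thirty-second notes: eighth note = 4; dotted sixteenth note = 3; quarter note = 8; sixteenth note = 2; dotted sixteenth note = 3.
Adding: 4 + 3 + 8 + 2 + 3 = 20.
20 ÷ 4 = 5 beats.

5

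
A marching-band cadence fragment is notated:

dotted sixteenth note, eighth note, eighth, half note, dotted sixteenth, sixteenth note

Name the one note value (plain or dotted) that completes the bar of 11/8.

The bar of 11/8 = 44 thirty-second notes.
Express everything in thirty-second notes: dotted sixteenth note = 3; eighth note = 4; eighth = 4; half note = 16; dotted sixteenth = 3; sixteenth note = 2.
Sum: 3 + 4 + 4 + 16 + 3 + 2 = 32.
Remaining: 44 − 32 = 12 thirty-second notes, which is a dotted quarter note.

dotted quarter note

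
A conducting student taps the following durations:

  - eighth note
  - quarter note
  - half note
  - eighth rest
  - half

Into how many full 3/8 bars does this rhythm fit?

One bar of 3/8 = 3 eighth notes.
Each duration in eighth notes: eighth note = 1; quarter note = 2; half note = 4; eighth rest = 1; half = 4.
Altogether 1 + 2 + 4 + 1 + 4 = 12.
12 ÷ 3 = 4 complete bars with 0 left over.

4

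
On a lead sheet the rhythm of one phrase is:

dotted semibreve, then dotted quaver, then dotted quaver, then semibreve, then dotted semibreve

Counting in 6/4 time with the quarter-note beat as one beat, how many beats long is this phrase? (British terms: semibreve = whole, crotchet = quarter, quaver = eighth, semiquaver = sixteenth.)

One quarter-note beat = 4 sixteenth notes.
In sixteenth notes: dotted semibreve = 24; dotted quaver = 3; dotted quaver = 3; semibreve = 16; dotted semibreve = 24.
Altogether 24 + 3 + 3 + 16 + 24 = 70.
70 ÷ 4 = 17.5 beats.

17.5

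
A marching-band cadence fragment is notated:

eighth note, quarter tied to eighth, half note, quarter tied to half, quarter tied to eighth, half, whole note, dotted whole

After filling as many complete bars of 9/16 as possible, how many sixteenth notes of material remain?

1

One bar of 9/16 = 9 sixteenth notes.
Express everything in sixteenth notes: eighth note = 2; quarter tied to eighth (quarter + eighth) = 6; half note = 8; quarter tied to half (quarter + half) = 12; quarter tied to eighth (quarter + eighth) = 6; half = 8; whole note = 16; dotted whole = 24.
Total: 2 + 6 + 8 + 12 + 6 + 8 + 16 + 24 = 82.
82 ÷ 9 = 9 complete bars with 1 sixteenth note remaining.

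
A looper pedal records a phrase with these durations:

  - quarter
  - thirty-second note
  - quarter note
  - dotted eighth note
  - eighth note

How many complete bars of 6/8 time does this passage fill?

One bar of 6/8 = 24 thirty-second notes.
Express everything in thirty-second notes: quarter = 8; thirty-second note = 1; quarter note = 8; dotted eighth note = 6; eighth note = 4.
Adding: 8 + 1 + 8 + 6 + 4 = 27.
27 ÷ 24 = 1 complete bar with 3 left over.

1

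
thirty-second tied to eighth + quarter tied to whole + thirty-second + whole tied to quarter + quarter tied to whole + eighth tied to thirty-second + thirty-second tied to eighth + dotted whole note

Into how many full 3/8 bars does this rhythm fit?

One bar of 3/8 = 12 thirty-second notes.
Express everything in thirty-second notes: thirty-second tied to eighth (thirty-second + eighth) = 5; quarter tied to whole (quarter + whole) = 40; thirty-second = 1; whole tied to quarter (whole + quarter) = 40; quarter tied to whole (quarter + whole) = 40; eighth tied to thirty-second (eighth + thirty-second) = 5; thirty-second tied to eighth (thirty-second + eighth) = 5; dotted whole note = 48.
Altogether 5 + 40 + 1 + 40 + 40 + 5 + 5 + 48 = 184.
184 ÷ 12 = 15 complete bars with 4 left over.

15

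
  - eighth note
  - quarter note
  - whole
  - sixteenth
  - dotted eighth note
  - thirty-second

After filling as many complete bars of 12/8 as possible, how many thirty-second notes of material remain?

One bar of 12/8 = 48 thirty-second notes.
In thirty-second notes: eighth note = 4; quarter note = 8; whole = 32; sixteenth = 2; dotted eighth note = 6; thirty-second = 1.
Sum: 4 + 8 + 32 + 2 + 6 + 1 = 53.
53 ÷ 48 = 1 complete bar with 5 thirty-second notes remaining.

5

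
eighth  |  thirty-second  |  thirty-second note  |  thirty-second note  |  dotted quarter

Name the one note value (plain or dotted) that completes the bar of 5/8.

thirty-second note

The bar of 5/8 = 20 thirty-second notes.
Express everything in thirty-second notes: eighth = 4; thirty-second = 1; thirty-second note = 1; thirty-second note = 1; dotted quarter = 12.
Sum: 4 + 1 + 1 + 1 + 12 = 19.
Remaining: 20 − 19 = 1 thirty-second note, which is a thirty-second note.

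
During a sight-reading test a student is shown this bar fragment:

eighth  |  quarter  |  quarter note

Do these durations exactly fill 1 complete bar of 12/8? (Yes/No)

No

One bar of 12/8 = 12 eighth notes.
Express everything in eighth notes: eighth = 1; quarter = 2; quarter note = 2.
Altogether 1 + 2 + 2 = 5.
5 falls short of 12, so the answer is No.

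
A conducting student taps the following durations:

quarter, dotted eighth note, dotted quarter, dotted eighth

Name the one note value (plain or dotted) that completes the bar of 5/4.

quarter note

The bar of 5/4 = 20 sixteenth notes.
Express everything in sixteenth notes: quarter = 4; dotted eighth note = 3; dotted quarter = 6; dotted eighth = 3.
Sum: 4 + 3 + 6 + 3 = 16.
Remaining: 20 − 16 = 4 sixteenth notes, which is a quarter note.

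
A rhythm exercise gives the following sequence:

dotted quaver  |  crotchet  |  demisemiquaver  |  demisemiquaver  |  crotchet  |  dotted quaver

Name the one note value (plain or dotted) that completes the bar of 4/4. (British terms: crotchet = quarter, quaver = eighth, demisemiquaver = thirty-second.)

The bar of 4/4 = 32 thirty-second notes.
In thirty-second notes: dotted quaver = 6; crotchet = 8; demisemiquaver = 1; demisemiquaver = 1; crotchet = 8; dotted quaver = 6.
Sum: 6 + 8 + 1 + 1 + 8 + 6 = 30.
Remaining: 32 − 30 = 2 thirty-second notes, which is a sixteenth note.

sixteenth note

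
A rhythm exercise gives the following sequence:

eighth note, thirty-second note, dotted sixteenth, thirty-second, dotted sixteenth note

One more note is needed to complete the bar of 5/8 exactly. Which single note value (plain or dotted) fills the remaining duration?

The bar of 5/8 = 20 thirty-second notes.
Each duration in thirty-second notes: eighth note = 4; thirty-second note = 1; dotted sixteenth = 3; thirty-second = 1; dotted sixteenth note = 3.
Total: 4 + 1 + 3 + 1 + 3 = 12.
Remaining: 20 − 12 = 8 thirty-second notes, which is a quarter note.

quarter note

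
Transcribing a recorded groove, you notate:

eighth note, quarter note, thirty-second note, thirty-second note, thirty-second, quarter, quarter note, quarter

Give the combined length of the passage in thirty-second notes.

Convert each value to thirty-second notes: eighth note = 4; quarter note = 8; thirty-second note = 1; thirty-second note = 1; thirty-second = 1; quarter = 8; quarter note = 8; quarter = 8.
Adding: 4 + 8 + 1 + 1 + 1 + 8 + 8 + 8 = 39 thirty-second notes.

39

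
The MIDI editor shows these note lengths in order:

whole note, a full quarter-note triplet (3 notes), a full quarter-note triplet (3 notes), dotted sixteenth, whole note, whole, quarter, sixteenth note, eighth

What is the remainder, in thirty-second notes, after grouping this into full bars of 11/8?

13

One bar of 11/8 = 44 thirty-second notes.
Express everything in thirty-second notes: whole note = 32; a full quarter-note triplet (3 notes) (three triplet quarters span one half) = 16; a full quarter-note triplet (3 notes) (three triplet quarters span one half) = 16; dotted sixteenth = 3; whole note = 32; whole = 32; quarter = 8; sixteenth note = 2; eighth = 4.
Adding: 32 + 16 + 16 + 3 + 32 + 32 + 8 + 2 + 4 = 145.
145 ÷ 44 = 3 complete bars with 13 thirty-second notes remaining.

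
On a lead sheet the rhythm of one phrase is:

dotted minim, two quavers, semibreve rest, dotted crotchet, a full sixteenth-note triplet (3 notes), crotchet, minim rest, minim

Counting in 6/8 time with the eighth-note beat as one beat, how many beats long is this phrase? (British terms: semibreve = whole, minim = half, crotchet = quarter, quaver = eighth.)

30

One eighth-note beat = 2 sixteenth notes.
Express everything in sixteenth notes: dotted minim = 12; quaver = 2; quaver = 2; semibreve rest = 16; dotted crotchet = 6; a full sixteenth-note triplet (3 notes) (three triplet sixteenths span one eighth) = 2; crotchet = 4; minim rest = 8; minim = 8.
Adding: 12 + 2 + 2 + 16 + 6 + 2 + 4 + 8 + 8 = 60.
60 ÷ 2 = 30 beats.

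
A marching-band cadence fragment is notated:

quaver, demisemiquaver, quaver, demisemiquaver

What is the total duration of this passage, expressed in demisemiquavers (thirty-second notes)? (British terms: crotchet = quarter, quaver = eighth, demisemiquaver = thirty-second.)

Each duration in thirty-second notes: quaver = 4; demisemiquaver = 1; quaver = 4; demisemiquaver = 1.
Adding: 4 + 1 + 4 + 1 = 10 thirty-second notes.

10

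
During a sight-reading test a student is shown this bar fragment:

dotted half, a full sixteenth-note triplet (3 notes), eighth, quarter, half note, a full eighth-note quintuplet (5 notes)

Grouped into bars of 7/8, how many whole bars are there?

One bar of 7/8 = 7 eighth notes.
Each duration in eighth notes: dotted half = 6; a full sixteenth-note triplet (3 notes) (three triplet sixteenths span one eighth) = 1; eighth = 1; quarter = 2; half note = 4; a full eighth-note quintuplet (5 notes) (five quintuplet eighths span one half) = 4.
Adding: 6 + 1 + 1 + 2 + 4 + 4 = 18.
18 ÷ 7 = 2 complete bars with 4 left over.

2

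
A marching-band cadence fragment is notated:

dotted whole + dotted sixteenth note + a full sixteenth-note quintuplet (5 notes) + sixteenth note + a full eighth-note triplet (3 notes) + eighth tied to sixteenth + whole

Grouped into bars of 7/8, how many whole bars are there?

3

One bar of 7/8 = 28 thirty-second notes.
Express everything in thirty-second notes: dotted whole = 48; dotted sixteenth note = 3; a full sixteenth-note quintuplet (5 notes) (five quintuplet sixteenths span one quarter) = 8; sixteenth note = 2; a full eighth-note triplet (3 notes) (three triplet eighths span one quarter) = 8; eighth tied to sixteenth (eighth + sixteenth) = 6; whole = 32.
Sum: 48 + 3 + 8 + 2 + 8 + 6 + 32 = 107.
107 ÷ 28 = 3 complete bars with 23 left over.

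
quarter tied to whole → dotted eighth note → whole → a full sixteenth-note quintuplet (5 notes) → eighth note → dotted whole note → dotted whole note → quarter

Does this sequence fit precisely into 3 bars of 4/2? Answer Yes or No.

No

One bar of 4/2 = 32 sixteenth notes, so 3 bars = 96.
In sixteenth notes: quarter tied to whole (quarter + whole) = 20; dotted eighth note = 3; whole = 16; a full sixteenth-note quintuplet (5 notes) (five quintuplet sixteenths span one quarter) = 4; eighth note = 2; dotted whole note = 24; dotted whole note = 24; quarter = 4.
Total: 20 + 3 + 16 + 4 + 2 + 24 + 24 + 4 = 97.
97 exceeds 96, so the answer is No.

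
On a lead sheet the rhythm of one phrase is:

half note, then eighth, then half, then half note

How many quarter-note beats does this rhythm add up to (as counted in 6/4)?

One quarter-note beat = 2 eighth notes.
In eighth notes: half note = 4; eighth = 1; half = 4; half note = 4.
Sum: 4 + 1 + 4 + 4 = 13.
13 ÷ 2 = 6.5 beats.

6.5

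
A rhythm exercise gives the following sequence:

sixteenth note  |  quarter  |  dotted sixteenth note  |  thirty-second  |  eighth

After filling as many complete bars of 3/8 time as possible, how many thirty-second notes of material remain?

One bar of 3/8 = 12 thirty-second notes.
Express everything in thirty-second notes: sixteenth note = 2; quarter = 8; dotted sixteenth note = 3; thirty-second = 1; eighth = 4.
Sum: 2 + 8 + 3 + 1 + 4 = 18.
18 ÷ 12 = 1 complete bar with 6 thirty-second notes remaining.

6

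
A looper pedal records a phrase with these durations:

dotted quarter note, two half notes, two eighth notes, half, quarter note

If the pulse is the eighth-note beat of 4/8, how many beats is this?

One eighth-note beat = 2 sixteenth notes.
Each duration in sixteenth notes: dotted quarter note = 6; half note = 8; half note = 8; eighth note = 2; eighth note = 2; half = 8; quarter note = 4.
Total: 6 + 8 + 8 + 2 + 2 + 8 + 4 = 38.
38 ÷ 2 = 19 beats.

19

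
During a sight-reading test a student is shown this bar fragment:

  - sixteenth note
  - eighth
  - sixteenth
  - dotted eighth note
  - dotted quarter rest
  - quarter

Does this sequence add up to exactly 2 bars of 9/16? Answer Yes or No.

No

One bar of 9/16 = 9 sixteenth notes, so 2 bars = 18.
Working in sixteenth notes: sixteenth note = 1; eighth = 2; sixteenth = 1; dotted eighth note = 3; dotted quarter rest = 6; quarter = 4.
Total: 1 + 2 + 1 + 3 + 6 + 4 = 17.
17 falls short of 18, so the answer is No.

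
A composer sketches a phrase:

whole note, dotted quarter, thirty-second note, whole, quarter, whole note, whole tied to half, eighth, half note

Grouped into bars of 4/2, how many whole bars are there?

2

One bar of 4/2 = 64 thirty-second notes.
Each duration in thirty-second notes: whole note = 32; dotted quarter = 12; thirty-second note = 1; whole = 32; quarter = 8; whole note = 32; whole tied to half (whole + half) = 48; eighth = 4; half note = 16.
Sum: 32 + 12 + 1 + 32 + 8 + 32 + 48 + 4 + 16 = 185.
185 ÷ 64 = 2 complete bars with 57 left over.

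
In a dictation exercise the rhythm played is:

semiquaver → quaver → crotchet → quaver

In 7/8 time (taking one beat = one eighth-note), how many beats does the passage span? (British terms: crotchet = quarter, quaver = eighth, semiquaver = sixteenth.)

4.5

One eighth-note beat = 2 sixteenth notes.
Convert each value to sixteenth notes: semiquaver = 1; quaver = 2; crotchet = 4; quaver = 2.
Total: 1 + 2 + 4 + 2 = 9.
9 ÷ 2 = 4.5 beats.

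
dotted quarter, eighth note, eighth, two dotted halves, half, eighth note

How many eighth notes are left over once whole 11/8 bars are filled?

One bar of 11/8 = 11 eighth notes.
Express everything in eighth notes: dotted quarter = 3; eighth note = 1; eighth = 1; dotted half = 6; dotted half = 6; half = 4; eighth note = 1.
Altogether 3 + 1 + 1 + 6 + 6 + 4 + 1 = 22.
22 ÷ 11 = 2 complete bars with 0 eighth notes remaining.

0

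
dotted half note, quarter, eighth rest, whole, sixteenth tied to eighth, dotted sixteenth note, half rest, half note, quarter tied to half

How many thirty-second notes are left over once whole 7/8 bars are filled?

One bar of 7/8 = 28 thirty-second notes.
Convert each value to thirty-second notes: dotted half note = 24; quarter = 8; eighth rest = 4; whole = 32; sixteenth tied to eighth (sixteenth + eighth) = 6; dotted sixteenth note = 3; half rest = 16; half note = 16; quarter tied to half (quarter + half) = 24.
Altogether 24 + 8 + 4 + 32 + 6 + 3 + 16 + 16 + 24 = 133.
133 ÷ 28 = 4 complete bars with 21 thirty-second notes remaining.

21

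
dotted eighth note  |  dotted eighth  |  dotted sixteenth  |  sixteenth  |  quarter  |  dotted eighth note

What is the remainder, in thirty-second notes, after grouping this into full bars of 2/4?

One bar of 2/4 = 16 thirty-second notes.
Convert each value to thirty-second notes: dotted eighth note = 6; dotted eighth = 6; dotted sixteenth = 3; sixteenth = 2; quarter = 8; dotted eighth note = 6.
Sum: 6 + 6 + 3 + 2 + 8 + 6 = 31.
31 ÷ 16 = 1 complete bar with 15 thirty-second notes remaining.

15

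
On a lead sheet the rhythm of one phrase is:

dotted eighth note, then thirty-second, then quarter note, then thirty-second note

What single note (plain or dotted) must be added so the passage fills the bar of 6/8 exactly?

The bar of 6/8 = 24 thirty-second notes.
In thirty-second notes: dotted eighth note = 6; thirty-second = 1; quarter note = 8; thirty-second note = 1.
Sum: 6 + 1 + 8 + 1 = 16.
Remaining: 24 − 16 = 8 thirty-second notes, which is a quarter note.

quarter note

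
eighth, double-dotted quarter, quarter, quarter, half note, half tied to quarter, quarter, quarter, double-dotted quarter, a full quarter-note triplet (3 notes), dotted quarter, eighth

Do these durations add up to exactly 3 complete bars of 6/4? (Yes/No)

No

One bar of 6/4 = 24 sixteenth notes, so 3 bars = 72.
In sixteenth notes: eighth = 2; double-dotted quarter = 7; quarter = 4; quarter = 4; half note = 8; half tied to quarter (half + quarter) = 12; quarter = 4; quarter = 4; double-dotted quarter = 7; a full quarter-note triplet (3 notes) (three triplet quarters span one half) = 8; dotted quarter = 6; eighth = 2.
Sum: 2 + 7 + 4 + 4 + 8 + 12 + 4 + 4 + 7 + 8 + 6 + 2 = 68.
68 falls short of 72, so the answer is No.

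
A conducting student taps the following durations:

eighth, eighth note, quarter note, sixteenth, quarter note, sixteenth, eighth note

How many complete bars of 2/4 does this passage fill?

One bar of 2/4 = 8 sixteenth notes.
Convert each value to sixteenth notes: eighth = 2; eighth note = 2; quarter note = 4; sixteenth = 1; quarter note = 4; sixteenth = 1; eighth note = 2.
Adding: 2 + 2 + 4 + 1 + 4 + 1 + 2 = 16.
16 ÷ 8 = 2 complete bars with 0 left over.

2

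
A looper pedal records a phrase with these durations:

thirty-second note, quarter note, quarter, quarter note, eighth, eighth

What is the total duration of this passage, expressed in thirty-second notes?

Working in thirty-second notes: thirty-second note = 1; quarter note = 8; quarter = 8; quarter note = 8; eighth = 4; eighth = 4.
Total: 1 + 8 + 8 + 8 + 4 + 4 = 33 thirty-second notes.

33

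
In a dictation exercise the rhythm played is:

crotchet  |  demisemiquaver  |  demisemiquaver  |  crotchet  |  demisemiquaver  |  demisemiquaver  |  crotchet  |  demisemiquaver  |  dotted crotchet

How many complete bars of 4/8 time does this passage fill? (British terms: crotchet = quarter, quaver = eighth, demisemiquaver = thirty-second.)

One bar of 4/8 = 16 thirty-second notes.
Each duration in thirty-second notes: crotchet = 8; demisemiquaver = 1; demisemiquaver = 1; crotchet = 8; demisemiquaver = 1; demisemiquaver = 1; crotchet = 8; demisemiquaver = 1; dotted crotchet = 12.
Adding: 8 + 1 + 1 + 8 + 1 + 1 + 8 + 1 + 12 = 41.
41 ÷ 16 = 2 complete bars with 9 left over.

2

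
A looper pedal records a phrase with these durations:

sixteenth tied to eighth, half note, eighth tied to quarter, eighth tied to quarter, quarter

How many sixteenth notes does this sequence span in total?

Working in sixteenth notes: sixteenth tied to eighth (sixteenth + eighth) = 3; half note = 8; eighth tied to quarter (eighth + quarter) = 6; eighth tied to quarter (eighth + quarter) = 6; quarter = 4.
Altogether 3 + 8 + 6 + 6 + 4 = 27 sixteenth notes.

27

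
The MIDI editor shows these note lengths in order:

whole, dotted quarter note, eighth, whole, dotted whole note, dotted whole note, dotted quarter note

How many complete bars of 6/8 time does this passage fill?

One bar of 6/8 = 6 eighth notes.
Working in eighth notes: whole = 8; dotted quarter note = 3; eighth = 1; whole = 8; dotted whole note = 12; dotted whole note = 12; dotted quarter note = 3.
Total: 8 + 3 + 1 + 8 + 12 + 12 + 3 = 47.
47 ÷ 6 = 7 complete bars with 5 left over.

7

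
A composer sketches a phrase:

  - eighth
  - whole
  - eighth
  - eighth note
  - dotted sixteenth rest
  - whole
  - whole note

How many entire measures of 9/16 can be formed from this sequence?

One bar of 9/16 = 18 thirty-second notes.
In thirty-second notes: eighth = 4; whole = 32; eighth = 4; eighth note = 4; dotted sixteenth rest = 3; whole = 32; whole note = 32.
Altogether 4 + 32 + 4 + 4 + 3 + 32 + 32 = 111.
111 ÷ 18 = 6 complete bars with 3 left over.

6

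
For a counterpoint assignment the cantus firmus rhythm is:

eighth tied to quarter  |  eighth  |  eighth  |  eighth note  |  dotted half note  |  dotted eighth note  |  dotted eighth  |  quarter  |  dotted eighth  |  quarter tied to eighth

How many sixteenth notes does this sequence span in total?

Convert each value to sixteenth notes: eighth tied to quarter (eighth + quarter) = 6; eighth = 2; eighth = 2; eighth note = 2; dotted half note = 12; dotted eighth note = 3; dotted eighth = 3; quarter = 4; dotted eighth = 3; quarter tied to eighth (quarter + eighth) = 6.
Sum: 6 + 2 + 2 + 2 + 12 + 3 + 3 + 4 + 3 + 6 = 43 sixteenth notes.

43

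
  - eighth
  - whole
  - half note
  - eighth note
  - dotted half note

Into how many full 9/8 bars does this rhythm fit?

2

One bar of 9/8 = 9 eighth notes.
Convert each value to eighth notes: eighth = 1; whole = 8; half note = 4; eighth note = 1; dotted half note = 6.
Adding: 1 + 8 + 4 + 1 + 6 = 20.
20 ÷ 9 = 2 complete bars with 2 left over.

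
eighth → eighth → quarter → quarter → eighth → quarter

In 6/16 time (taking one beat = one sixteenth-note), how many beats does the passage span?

One sixteenth-note beat = 2 thirty-second notes.
Each duration in thirty-second notes: eighth = 4; eighth = 4; quarter = 8; quarter = 8; eighth = 4; quarter = 8.
Sum: 4 + 4 + 8 + 8 + 4 + 8 = 36.
36 ÷ 2 = 18 beats.

18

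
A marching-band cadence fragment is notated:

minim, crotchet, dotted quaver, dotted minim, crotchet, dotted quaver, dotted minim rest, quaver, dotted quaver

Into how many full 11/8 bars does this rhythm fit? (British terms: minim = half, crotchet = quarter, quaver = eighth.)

One bar of 11/8 = 22 sixteenth notes.
Express everything in sixteenth notes: minim = 8; crotchet = 4; dotted quaver = 3; dotted minim = 12; crotchet = 4; dotted quaver = 3; dotted minim rest = 12; quaver = 2; dotted quaver = 3.
Adding: 8 + 4 + 3 + 12 + 4 + 3 + 12 + 2 + 3 = 51.
51 ÷ 22 = 2 complete bars with 7 left over.

2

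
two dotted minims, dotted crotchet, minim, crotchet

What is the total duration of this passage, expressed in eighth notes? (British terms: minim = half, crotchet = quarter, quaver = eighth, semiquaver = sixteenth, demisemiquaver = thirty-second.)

21

Express everything in eighth notes: dotted minim = 6; dotted minim = 6; dotted crotchet = 3; minim = 4; crotchet = 2.
Altogether 6 + 6 + 3 + 4 + 2 = 21 eighth notes.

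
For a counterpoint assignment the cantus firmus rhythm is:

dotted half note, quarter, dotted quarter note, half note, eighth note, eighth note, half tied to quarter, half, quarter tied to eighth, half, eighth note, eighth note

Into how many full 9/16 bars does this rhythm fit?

8

One bar of 9/16 = 9 sixteenth notes.
Each duration in sixteenth notes: dotted half note = 12; quarter = 4; dotted quarter note = 6; half note = 8; eighth note = 2; eighth note = 2; half tied to quarter (half + quarter) = 12; half = 8; quarter tied to eighth (quarter + eighth) = 6; half = 8; eighth note = 2; eighth note = 2.
Altogether 12 + 4 + 6 + 8 + 2 + 2 + 12 + 8 + 6 + 8 + 2 + 2 = 72.
72 ÷ 9 = 8 complete bars with 0 left over.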